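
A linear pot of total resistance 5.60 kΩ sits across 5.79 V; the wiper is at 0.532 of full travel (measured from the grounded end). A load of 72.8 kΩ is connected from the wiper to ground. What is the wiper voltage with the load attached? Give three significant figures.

The wiper splits the pot into (1−α)R = 2.621 kΩ above and αR = 2.979 kΩ below.
Lower section ‖ load = 2.862 kΩ.
V_wiper = 5.79 × 2.862/(2.621 + 2.862) = 3.02 V.

V ≈ 3.02 V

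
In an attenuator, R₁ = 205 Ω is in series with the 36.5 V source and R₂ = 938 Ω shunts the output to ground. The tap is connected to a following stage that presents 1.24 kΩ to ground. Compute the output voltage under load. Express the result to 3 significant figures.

The load sits in parallel with R₂: R₂‖R_L = (938 × 1240) / (938 + 1240) = 534.0 Ω.
V_out = 36.5 × 534.0 / (205 + 534.0) = 36.5 × 534.0/739.0 = 26.4 V.

V_out ≈ 26.4 V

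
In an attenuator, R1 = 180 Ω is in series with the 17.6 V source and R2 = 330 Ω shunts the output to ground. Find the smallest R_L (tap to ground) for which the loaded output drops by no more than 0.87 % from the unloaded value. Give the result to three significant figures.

R_L(min) ≈ 13.3 kΩ

Output resistance R_th = R1‖R2 = (180 × 330)/510.0 = 116.5 Ω.
The fractional drop is R_th/(R_th + R_L); requiring this ≤ 0.00870 gives R_L ≥ R_th(1/0.00870 − 1) = 116.5 × 113.9 = 13.3 kΩ.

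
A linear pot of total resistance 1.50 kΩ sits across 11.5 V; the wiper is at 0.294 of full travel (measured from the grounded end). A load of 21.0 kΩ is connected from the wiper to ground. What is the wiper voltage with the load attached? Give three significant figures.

The wiper splits the pot into (1−α)R = 1059 Ω above and αR = 441.0 Ω below.
Lower section ‖ load = 431.9 Ω.
V_wiper = 11.5 × 431.9/(1059 + 431.9) = 3.33 V.

V ≈ 3.33 V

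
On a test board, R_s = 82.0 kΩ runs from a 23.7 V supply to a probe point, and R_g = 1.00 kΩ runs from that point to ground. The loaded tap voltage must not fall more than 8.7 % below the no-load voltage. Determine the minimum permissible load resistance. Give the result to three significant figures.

R_L(min) ≈ 10.4 kΩ

Output resistance R_th = R_s‖R_g = (82000 × 1000)/83000 = 988.0 Ω.
The fractional drop is R_th/(R_th + R_L); requiring this ≤ 0.0870 gives R_L ≥ R_th(1/0.0870 − 1) = 988.0 × 10.49 = 10.4 kΩ.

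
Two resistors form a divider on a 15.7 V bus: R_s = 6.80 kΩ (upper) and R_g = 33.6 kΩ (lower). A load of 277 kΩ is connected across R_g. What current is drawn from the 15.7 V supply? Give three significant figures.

R_g‖R_L = 29.97 kΩ, so the source sees R_s + R_g‖R_L = 36.77 kΩ.
I = 15.7 V / 36.77 kΩ = 0.427 mA.

I ≈ 0.427 mA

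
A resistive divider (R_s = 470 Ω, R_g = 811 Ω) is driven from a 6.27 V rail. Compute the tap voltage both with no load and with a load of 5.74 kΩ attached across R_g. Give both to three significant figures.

Open-circuit: V = 6.27 × 811/(470 + 811) = 3.97 V.
With the load, R_g becomes R_g‖R_L = 710.6 Ω, so V = 6.27 × 710.6/1181 = 3.77 V.

Unloaded: 3.97 V; loaded: 3.77 V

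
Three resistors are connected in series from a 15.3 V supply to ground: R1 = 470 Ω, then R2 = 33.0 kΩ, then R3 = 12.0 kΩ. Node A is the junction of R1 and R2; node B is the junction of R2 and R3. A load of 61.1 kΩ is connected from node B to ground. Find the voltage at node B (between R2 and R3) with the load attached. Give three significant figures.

At node B, R3 is in parallel with the load: R3‖R_L = 10030 Ω.
Below node A the resistance is R2 + (R3‖R_L) = 43030 Ω, so V_A = 15.3 × 43030/43500 = 15.13 V.
Then V_B = V_A × (R3‖R_L)/(R2 + R3‖R_L) = 15.13 × 10030/43030 = 3.53 V.

V ≈ 3.53 V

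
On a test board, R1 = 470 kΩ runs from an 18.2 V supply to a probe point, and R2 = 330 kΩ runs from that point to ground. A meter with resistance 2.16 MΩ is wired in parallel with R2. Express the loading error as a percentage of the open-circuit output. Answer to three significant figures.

The divider's output (Thévenin) resistance is R1‖R2 = 193.9 kΩ.
Fractional drop under load = R_th/(R_th + R_L) = 193.9 / (193.9 + 2160) = 0.08236.
So the output falls by 8.24 %.

8.24 %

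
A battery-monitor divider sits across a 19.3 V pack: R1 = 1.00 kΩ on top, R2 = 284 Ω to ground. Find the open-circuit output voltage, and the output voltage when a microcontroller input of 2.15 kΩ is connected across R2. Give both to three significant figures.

Open-circuit: V = 19.3 × 284/(1000 + 284) = 4.27 V.
With the load, R2 becomes R2‖R_L = 250.9 Ω, so V = 19.3 × 250.9/1251 = 3.87 V.

Unloaded: 4.27 V; loaded: 3.87 V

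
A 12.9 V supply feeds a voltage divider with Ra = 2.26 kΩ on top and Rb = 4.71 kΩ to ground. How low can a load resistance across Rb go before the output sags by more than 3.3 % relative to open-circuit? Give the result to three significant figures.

R_L(min) ≈ 44.8 kΩ

Output resistance R_th = Ra‖Rb = (2.26 × 4.71)/6.970 = 1.527 kΩ.
The fractional drop is R_th/(R_th + R_L); requiring this ≤ 0.0330 gives R_L ≥ R_th(1/0.0330 − 1) = 1.527 × 29.30 = 44.8 kΩ.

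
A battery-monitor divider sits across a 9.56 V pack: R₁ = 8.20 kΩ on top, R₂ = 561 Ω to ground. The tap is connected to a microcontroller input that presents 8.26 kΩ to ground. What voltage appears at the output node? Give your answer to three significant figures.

The load sits in parallel with R₂: R₂‖R_L = (561 × 8260) / (561 + 8260) = 525.3 Ω.
V_out = 9.56 × 525.3 / (8200 + 525.3) = 9.56 × 525.3/8725 = 0.576 V.

V_out ≈ 0.576 V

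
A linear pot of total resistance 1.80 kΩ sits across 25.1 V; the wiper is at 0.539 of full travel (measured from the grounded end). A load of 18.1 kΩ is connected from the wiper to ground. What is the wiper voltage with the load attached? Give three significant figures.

V ≈ 13.2 V

The wiper splits the pot into (1−α)R = 829.8 Ω above and αR = 970.2 Ω below.
Lower section ‖ load = 920.8 Ω.
V_wiper = 25.1 × 920.8/(829.8 + 920.8) = 13.2 V.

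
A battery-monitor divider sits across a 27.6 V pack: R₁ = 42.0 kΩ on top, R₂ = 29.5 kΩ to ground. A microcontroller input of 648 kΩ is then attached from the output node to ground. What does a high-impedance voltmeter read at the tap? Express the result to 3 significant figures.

V_out ≈ 11.1 V

The load sits in parallel with R₂: R₂‖R_L = (29.5 × 648) / (29.5 + 648) = 28.22 kΩ.
V_out = 27.6 × 28.22 / (42.0 + 28.22) = 27.6 × 28.22/70.22 = 11.1 V.
(Unloaded it would have been 11.4 V.)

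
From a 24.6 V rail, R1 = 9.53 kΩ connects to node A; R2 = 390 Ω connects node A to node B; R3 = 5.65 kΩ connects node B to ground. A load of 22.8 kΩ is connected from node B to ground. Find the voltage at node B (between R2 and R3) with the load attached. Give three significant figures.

V ≈ 7.71 V

At node B, R3 is in parallel with the load: R3‖R_L = 4528 Ω.
Below node A the resistance is R2 + (R3‖R_L) = 4918 Ω, so V_A = 24.6 × 4918/14450 = 8.374 V.
Then V_B = V_A × (R3‖R_L)/(R2 + R3‖R_L) = 8.374 × 4528/4918 = 7.71 V.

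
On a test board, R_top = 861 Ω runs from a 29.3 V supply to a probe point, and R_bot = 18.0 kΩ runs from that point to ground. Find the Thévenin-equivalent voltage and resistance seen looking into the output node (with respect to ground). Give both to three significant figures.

V_th = 28.0 V, R_th = 822 Ω

V_th is the open-circuit tap voltage: 29.3 × 18000/(861 + 18000) = 28.0 V.
With the supply zeroed, R_top and R_bot appear in parallel from the tap: R_th = R_top‖R_bot = (861 × 18000)/18860 = 822 Ω.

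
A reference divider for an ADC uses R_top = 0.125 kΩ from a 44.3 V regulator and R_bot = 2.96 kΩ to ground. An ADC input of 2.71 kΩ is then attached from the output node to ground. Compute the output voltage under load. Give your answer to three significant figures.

The load sits in parallel with R_bot: R_bot‖R_L = (2960 × 2710) / (2960 + 2710) = 1415 Ω.
V_out = 44.3 × 1415 / (125 + 1415) = 44.3 × 1415/1540 = 40.7 V.

V_out ≈ 40.7 V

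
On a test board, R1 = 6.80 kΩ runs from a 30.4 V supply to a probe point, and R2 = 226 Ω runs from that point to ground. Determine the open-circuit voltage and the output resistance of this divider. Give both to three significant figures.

V_th = 0.978 V, R_th = 219 Ω

V_th is the open-circuit tap voltage: 30.4 × 226/(6800 + 226) = 0.978 V.
With the supply zeroed, R1 and R2 appear in parallel from the tap: R_th = R1‖R2 = (6800 × 226)/7026 = 219 Ω.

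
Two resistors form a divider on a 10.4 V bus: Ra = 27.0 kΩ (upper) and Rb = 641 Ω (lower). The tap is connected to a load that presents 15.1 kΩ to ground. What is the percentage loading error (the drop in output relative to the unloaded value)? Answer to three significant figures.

3.98 %

The divider's output (Thévenin) resistance is Ra‖Rb = 626.1 Ω.
Fractional drop under load = R_th/(R_th + R_L) = 626.1 / (626.1 + 15100) = 0.03981.
So the output falls by 3.98 %.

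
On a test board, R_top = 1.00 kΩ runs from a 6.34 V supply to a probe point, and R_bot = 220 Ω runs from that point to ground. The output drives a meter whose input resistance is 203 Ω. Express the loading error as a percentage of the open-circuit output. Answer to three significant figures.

47.0 %

Unloaded V = 6.34 × 220/1220 = 1.143 V.
Loaded: R_bot‖R_L = 105.6 Ω, giving V = 6.34 × 105.6/1106 = 0.6054 V.
Drop = (1.143 − 0.6054) / 1.143 = 47.0 %.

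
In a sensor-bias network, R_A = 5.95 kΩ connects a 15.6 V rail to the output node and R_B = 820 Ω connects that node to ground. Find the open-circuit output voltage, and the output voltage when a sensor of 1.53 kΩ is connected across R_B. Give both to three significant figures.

Unloaded: 1.89 V; loaded: 1.28 V

Open-circuit: V = 15.6 × 820/(5950 + 820) = 1.89 V.
With the load, R_B becomes R_B‖R_L = 533.9 Ω, so V = 15.6 × 533.9/6484 = 1.28 V.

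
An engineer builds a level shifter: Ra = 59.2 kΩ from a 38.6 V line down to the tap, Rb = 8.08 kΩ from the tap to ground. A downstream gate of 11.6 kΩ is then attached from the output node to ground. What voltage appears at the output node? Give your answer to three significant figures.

The load sits in parallel with Rb: Rb‖R_L = (8.08 × 11.6) / (8.08 + 11.6) = 4.763 kΩ.
V_out = 38.6 × 4.763 / (59.2 + 4.763) = 38.6 × 4.763/63.96 = 2.87 V.

V_out ≈ 2.87 V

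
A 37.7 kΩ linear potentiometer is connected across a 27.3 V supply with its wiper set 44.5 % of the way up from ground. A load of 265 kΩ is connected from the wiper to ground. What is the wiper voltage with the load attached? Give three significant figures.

V ≈ 11.7 V

The wiper splits the pot into (1−α)R = 20.92 kΩ above and αR = 16.78 kΩ below.
Lower section ‖ load = 15.78 kΩ.
V_wiper = 27.3 × 15.78/(20.92 + 15.78) = 11.7 V.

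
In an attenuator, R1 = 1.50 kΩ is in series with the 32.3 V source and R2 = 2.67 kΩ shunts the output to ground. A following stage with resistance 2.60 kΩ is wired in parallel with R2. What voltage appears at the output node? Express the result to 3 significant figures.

The load sits in parallel with R2: R2‖R_L = (2.67 × 2.60) / (2.67 + 2.60) = 1.317 kΩ.
V_out = 32.3 × 1.317 / (1.50 + 1.317) = 32.3 × 1.317/2.817 = 15.1 V.
(Unloaded it would have been 20.7 V.)

V_out ≈ 15.1 V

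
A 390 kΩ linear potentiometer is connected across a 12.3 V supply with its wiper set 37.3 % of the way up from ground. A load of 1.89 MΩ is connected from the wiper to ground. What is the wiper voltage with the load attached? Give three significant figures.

V ≈ 4.38 V

The wiper splits the pot into (1−α)R = 244.5 kΩ above and αR = 145.5 kΩ below.
Lower section ‖ load = 135.1 kΩ.
V_wiper = 12.3 × 135.1/(244.5 + 135.1) = 4.38 V.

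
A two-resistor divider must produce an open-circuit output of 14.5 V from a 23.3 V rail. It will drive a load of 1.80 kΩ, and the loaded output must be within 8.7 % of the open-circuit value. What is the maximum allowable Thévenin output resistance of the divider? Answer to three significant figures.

R_th ≤ 172 Ω

Loading drop = R_th/(R_th + R_L) ≤ 0.0870, so R_th ≤ R_L · ε/(1−ε) = 1.80 kΩ × 0.0870/0.9130 = 172 Ω.
(Any R1, R2 with R2/(R1+R2) = 0.622 and R1‖R2 ≤ 172 Ω will meet the spec.)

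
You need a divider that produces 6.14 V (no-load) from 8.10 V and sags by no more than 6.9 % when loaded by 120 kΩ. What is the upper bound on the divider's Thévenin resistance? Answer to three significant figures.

Loading drop = R_th/(R_th + R_L) ≤ 0.0690, so R_th ≤ R_L · ε/(1−ε) = 120 kΩ × 0.0690/0.9310 = 8.89 kΩ.

R_th ≤ 8.89 kΩ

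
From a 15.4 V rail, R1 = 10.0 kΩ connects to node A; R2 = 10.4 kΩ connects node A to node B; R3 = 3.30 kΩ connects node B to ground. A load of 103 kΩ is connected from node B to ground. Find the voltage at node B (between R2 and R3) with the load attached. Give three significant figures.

At node B, R3 is in parallel with the load: R3‖R_L = 3.198 kΩ.
Below node A the resistance is R2 + (R3‖R_L) = 13.60 kΩ, so V_A = 15.4 × 13.60/23.60 = 8.874 V.
Then V_B = V_A × (R3‖R_L)/(R2 + R3‖R_L) = 8.874 × 3.198/13.60 = 2.09 V.

V ≈ 2.09 V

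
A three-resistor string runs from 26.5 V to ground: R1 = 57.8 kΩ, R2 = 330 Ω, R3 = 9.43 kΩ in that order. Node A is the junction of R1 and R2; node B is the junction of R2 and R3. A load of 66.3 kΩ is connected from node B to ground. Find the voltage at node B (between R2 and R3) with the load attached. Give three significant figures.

At node B, R3 is in parallel with the load: R3‖R_L = 8256 Ω.
Below node A the resistance is R2 + (R3‖R_L) = 8586 Ω, so V_A = 26.5 × 8586/66390 = 3.427 V.
Then V_B = V_A × (R3‖R_L)/(R2 + R3‖R_L) = 3.427 × 8256/8586 = 3.30 V.

V ≈ 3.30 V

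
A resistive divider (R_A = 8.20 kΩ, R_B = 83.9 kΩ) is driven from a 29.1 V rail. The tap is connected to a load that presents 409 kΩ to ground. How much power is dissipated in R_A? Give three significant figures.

Total resistance from the source is R_A + (R_B‖R_L) = 77.82 kΩ, so I = 29.1/77.82 kΩ = 0.3739 mA.
P = I²·R_A = (0.3739 mA)² × 8.20 kΩ = 1.15 mW.

P ≈ 1.15 mW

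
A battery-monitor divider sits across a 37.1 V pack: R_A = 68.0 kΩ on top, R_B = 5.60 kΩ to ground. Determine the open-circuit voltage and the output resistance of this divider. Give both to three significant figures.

V_th = 2.82 V, R_th = 5.17 kΩ

V_th is the open-circuit tap voltage: 37.1 × 5.60/(68.0 + 5.60) = 2.82 V.
With the supply zeroed, R_A and R_B appear in parallel from the tap: R_th = R_A‖R_B = (68.0 × 5.60)/73.60 = 5.17 kΩ.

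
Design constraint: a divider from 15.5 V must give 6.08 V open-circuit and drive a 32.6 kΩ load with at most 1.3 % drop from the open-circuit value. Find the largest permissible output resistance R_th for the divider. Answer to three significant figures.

Loading drop = R_th/(R_th + R_L) ≤ 0.0130, so R_th ≤ R_L · ε/(1−ε) = 32.6 kΩ × 0.0130/0.9870 = 429 Ω.

R_th ≤ 429 Ω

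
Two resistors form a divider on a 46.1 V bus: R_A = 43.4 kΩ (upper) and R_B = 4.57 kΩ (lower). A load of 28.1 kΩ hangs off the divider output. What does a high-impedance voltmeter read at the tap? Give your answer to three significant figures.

The load sits in parallel with R_B: R_B‖R_L = (4.57 × 28.1) / (4.57 + 28.1) = 3.931 kΩ.
V_out = 46.1 × 3.931 / (43.4 + 3.931) = 46.1 × 3.931/47.33 = 3.83 V.

V_out ≈ 3.83 V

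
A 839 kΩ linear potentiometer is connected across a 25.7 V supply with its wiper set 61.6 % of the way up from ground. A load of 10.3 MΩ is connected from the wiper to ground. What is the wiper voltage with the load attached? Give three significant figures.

V ≈ 15.5 V

The wiper splits the pot into (1−α)R = 322.2 kΩ above and αR = 516.8 kΩ below.
Lower section ‖ load = 492.1 kΩ.
V_wiper = 25.7 × 492.1/(322.2 + 492.1) = 15.5 V.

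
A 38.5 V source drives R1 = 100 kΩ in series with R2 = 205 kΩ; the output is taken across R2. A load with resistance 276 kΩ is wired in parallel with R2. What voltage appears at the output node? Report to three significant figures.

V_out ≈ 20.8 V

The load sits in parallel with R2: R2‖R_L = (205 × 276) / (205 + 276) = 117.6 kΩ.
V_out = 38.5 × 117.6 / (100 + 117.6) = 38.5 × 117.6/217.6 = 20.8 V.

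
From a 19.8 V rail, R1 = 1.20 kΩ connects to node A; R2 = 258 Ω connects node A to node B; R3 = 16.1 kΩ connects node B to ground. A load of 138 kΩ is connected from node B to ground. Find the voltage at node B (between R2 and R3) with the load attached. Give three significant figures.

V ≈ 18.0 V

At node B, R3 is in parallel with the load: R3‖R_L = 14420 Ω.
Below node A the resistance is R2 + (R3‖R_L) = 14680 Ω, so V_A = 19.8 × 14680/15880 = 18.30 V.
Then V_B = V_A × (R3‖R_L)/(R2 + R3‖R_L) = 18.30 × 14420/14680 = 18.0 V.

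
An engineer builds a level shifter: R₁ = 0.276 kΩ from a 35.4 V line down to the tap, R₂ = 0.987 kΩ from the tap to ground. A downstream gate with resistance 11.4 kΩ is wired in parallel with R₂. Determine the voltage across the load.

The load sits in parallel with R₂: R₂‖R_L = (987 × 11400) / (987 + 11400) = 908.4 Ω.
V_out = 35.4 × 908.4 / (276 + 908.4) = 35.4 × 908.4/1184 = 27.2 V.

V_out ≈ 27.2 V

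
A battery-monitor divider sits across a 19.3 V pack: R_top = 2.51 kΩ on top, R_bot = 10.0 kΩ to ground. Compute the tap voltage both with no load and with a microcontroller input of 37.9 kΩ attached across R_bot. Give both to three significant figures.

Unloaded: 15.4 V; loaded: 14.7 V

Open-circuit: V = 19.3 × 10.0/(2.51 + 10.0) = 15.4 V.
With the load, R_bot becomes R_bot‖R_L = 7.912 kΩ, so V = 19.3 × 7.912/10.42 = 14.7 V.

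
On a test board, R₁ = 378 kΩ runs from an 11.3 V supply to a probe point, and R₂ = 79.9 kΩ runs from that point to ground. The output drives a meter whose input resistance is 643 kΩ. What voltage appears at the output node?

V_out ≈ 1.79 V

The load sits in parallel with R₂: R₂‖R_L = (79.9 × 643) / (79.9 + 643) = 71.07 kΩ.
V_out = 11.3 × 71.07 / (378 + 71.07) = 11.3 × 71.07/449.1 = 1.79 V.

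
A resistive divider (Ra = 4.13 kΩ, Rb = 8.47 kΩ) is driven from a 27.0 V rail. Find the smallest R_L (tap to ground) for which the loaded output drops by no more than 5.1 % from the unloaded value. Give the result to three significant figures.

Output resistance R_th = Ra‖Rb = (4.13 × 8.47)/12.60 = 2.776 kΩ.
The fractional drop is R_th/(R_th + R_L); requiring this ≤ 0.0510 gives R_L ≥ R_th(1/0.0510 − 1) = 2.776 × 18.61 = 51.7 kΩ.

R_L(min) ≈ 51.7 kΩ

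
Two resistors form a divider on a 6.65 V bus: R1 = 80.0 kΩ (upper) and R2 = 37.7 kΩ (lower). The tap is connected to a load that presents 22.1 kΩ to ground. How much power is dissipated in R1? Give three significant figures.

Total resistance from the source is R1 + (R2‖R_L) = 93.93 kΩ, so I = 6.65/93.93 kΩ = 0.07080 mA.
P = I²·R1 = (0.07080 mA)² × 80.0 kΩ = 0.401 mW.

P ≈ 0.401 mW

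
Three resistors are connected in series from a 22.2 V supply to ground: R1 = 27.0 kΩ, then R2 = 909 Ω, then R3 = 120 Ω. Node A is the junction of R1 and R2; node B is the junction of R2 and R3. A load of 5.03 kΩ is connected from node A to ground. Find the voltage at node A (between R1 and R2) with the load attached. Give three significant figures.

Below node A the series string R2+R3 = 1029 Ω sits in parallel with the 5030 Ω load: 854.2 Ω.
V_A = 22.2 × 854.2/(27000 + 854.2) = 0.681 V.

V ≈ 0.681 V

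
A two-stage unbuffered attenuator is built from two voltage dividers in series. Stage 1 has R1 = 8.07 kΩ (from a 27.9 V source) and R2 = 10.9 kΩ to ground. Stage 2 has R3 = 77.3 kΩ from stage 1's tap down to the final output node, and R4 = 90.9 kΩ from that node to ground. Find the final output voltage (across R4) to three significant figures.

Stage 2 presents R3+R4 = 168.2 kΩ as a load on stage 1's tap.
Stage 1's lower leg becomes R2‖(R3+R4) = 10.24 kΩ, so V_mid = 27.9 × 10.24/18.31 = 15.60 V.
Stage 2 is itself unloaded: V_out = V_mid × R4/(R3+R4) = 15.60 × 90.9/168.2 = 8.43 V.

V_out ≈ 8.43 V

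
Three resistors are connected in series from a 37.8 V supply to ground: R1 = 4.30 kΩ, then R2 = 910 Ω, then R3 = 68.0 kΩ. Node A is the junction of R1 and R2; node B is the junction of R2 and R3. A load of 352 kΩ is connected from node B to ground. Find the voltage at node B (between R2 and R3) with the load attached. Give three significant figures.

At node B, R3 is in parallel with the load: R3‖R_L = 56990 Ω.
Below node A the resistance is R2 + (R3‖R_L) = 57900 Ω, so V_A = 37.8 × 57900/62200 = 35.19 V.
Then V_B = V_A × (R3‖R_L)/(R2 + R3‖R_L) = 35.19 × 56990/57900 = 34.6 V.

V ≈ 34.6 V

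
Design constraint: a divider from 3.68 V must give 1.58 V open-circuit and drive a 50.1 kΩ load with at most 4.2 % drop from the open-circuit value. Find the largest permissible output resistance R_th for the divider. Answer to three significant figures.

Loading drop = R_th/(R_th + R_L) ≤ 0.0420, so R_th ≤ R_L · ε/(1−ε) = 50.1 kΩ × 0.0420/0.9580 = 2.20 kΩ.
(Any R1, R2 with R2/(R1+R2) = 0.429 and R1‖R2 ≤ 2.20 kΩ will meet the spec.)

R_th ≤ 2.20 kΩ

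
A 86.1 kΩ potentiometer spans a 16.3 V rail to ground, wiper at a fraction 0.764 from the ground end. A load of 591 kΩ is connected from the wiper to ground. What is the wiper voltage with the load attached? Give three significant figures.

V ≈ 12.1 V

The wiper splits the pot into (1−α)R = 20.32 kΩ above and αR = 65.78 kΩ below.
Lower section ‖ load = 59.19 kΩ.
V_wiper = 16.3 × 59.19/(20.32 + 59.19) = 12.1 V.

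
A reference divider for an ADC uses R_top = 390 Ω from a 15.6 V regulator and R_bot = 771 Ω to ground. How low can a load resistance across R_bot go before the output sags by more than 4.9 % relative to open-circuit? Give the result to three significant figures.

R_L(min) ≈ 5.03 kΩ

Output resistance R_th = R_top‖R_bot = (390 × 771)/1161 = 259.0 Ω.
The fractional drop is R_th/(R_th + R_L); requiring this ≤ 0.0490 gives R_L ≥ R_th(1/0.0490 − 1) = 259.0 × 19.41 = 5.03 kΩ.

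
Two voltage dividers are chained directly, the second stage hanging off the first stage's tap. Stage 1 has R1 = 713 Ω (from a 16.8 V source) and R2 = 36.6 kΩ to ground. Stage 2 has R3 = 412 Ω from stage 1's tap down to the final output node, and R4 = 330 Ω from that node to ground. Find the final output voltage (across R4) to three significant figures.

V_out ≈ 3.77 V

Stage 2 presents R3+R4 = 742.0 Ω as a load on stage 1's tap.
Stage 1's lower leg becomes R2‖(R3+R4) = 727.3 Ω, so V_mid = 16.8 × 727.3/1440 = 8.483 V.
Stage 2 is itself unloaded: V_out = V_mid × R4/(R3+R4) = 8.483 × 330/742.0 = 3.77 V.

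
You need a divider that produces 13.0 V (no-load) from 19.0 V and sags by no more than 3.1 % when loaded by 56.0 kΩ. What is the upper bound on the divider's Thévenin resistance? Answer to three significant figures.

R_th ≤ 1.79 kΩ

Loading drop = R_th/(R_th + R_L) ≤ 0.0310, so R_th ≤ R_L · ε/(1−ε) = 56.0 kΩ × 0.0310/0.9690 = 1.79 kΩ.
(Any R1, R2 with R2/(R1+R2) = 0.684 and R1‖R2 ≤ 1.79 kΩ will meet the spec.)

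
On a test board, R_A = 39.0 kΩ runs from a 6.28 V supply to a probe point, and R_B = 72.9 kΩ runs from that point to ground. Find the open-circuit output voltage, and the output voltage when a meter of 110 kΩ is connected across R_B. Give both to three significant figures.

Open-circuit: V = 6.28 × 72.9/(39.0 + 72.9) = 4.09 V.
With the load, R_B becomes R_B‖R_L = 43.84 kΩ, so V = 6.28 × 43.84/82.84 = 3.32 V.

Unloaded: 4.09 V; loaded: 3.32 V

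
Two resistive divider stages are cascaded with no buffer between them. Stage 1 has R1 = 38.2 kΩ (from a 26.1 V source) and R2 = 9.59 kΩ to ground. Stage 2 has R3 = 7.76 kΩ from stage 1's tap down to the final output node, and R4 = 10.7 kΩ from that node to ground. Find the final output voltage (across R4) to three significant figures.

V_out ≈ 2.15 V

Stage 2 presents R3+R4 = 18.46 kΩ as a load on stage 1's tap.
Stage 1's lower leg becomes R2‖(R3+R4) = 6.311 kΩ, so V_mid = 26.1 × 6.311/44.51 = 3.701 V.
Stage 2 is itself unloaded: V_out = V_mid × R4/(R3+R4) = 3.701 × 10.7/18.46 = 2.15 V.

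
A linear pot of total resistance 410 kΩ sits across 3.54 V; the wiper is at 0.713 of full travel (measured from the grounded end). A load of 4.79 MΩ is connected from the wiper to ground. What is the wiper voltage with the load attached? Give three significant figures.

The wiper splits the pot into (1−α)R = 117.7 kΩ above and αR = 292.3 kΩ below.
Lower section ‖ load = 275.5 kΩ.
V_wiper = 3.54 × 275.5/(117.7 + 275.5) = 2.48 V.

V ≈ 2.48 V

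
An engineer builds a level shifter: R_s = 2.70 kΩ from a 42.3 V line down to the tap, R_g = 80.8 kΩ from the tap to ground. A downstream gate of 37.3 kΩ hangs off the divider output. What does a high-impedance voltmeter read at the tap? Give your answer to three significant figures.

The load sits in parallel with R_g: R_g‖R_L = (80.8 × 37.3) / (80.8 + 37.3) = 25.52 kΩ.
V_out = 42.3 × 25.52 / (2.70 + 25.52) = 42.3 × 25.52/28.22 = 38.3 V.

V_out ≈ 38.3 V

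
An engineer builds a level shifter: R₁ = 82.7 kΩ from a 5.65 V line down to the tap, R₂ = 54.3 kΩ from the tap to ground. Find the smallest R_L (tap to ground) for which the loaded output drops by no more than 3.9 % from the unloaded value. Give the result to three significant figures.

R_L(min) ≈ 808 kΩ

Output resistance R_th = R₁‖R₂ = (82.7 × 54.3)/137.0 = 32.78 kΩ.
The fractional drop is R_th/(R_th + R_L); requiring this ≤ 0.0390 gives R_L ≥ R_th(1/0.0390 − 1) = 32.78 × 24.64 = 808 kΩ.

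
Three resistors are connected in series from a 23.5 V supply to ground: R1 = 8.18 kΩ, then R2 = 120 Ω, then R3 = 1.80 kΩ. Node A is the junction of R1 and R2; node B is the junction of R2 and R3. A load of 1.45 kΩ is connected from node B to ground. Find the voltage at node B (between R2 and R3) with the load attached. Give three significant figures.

At node B, R3 is in parallel with the load: R3‖R_L = 803.1 Ω.
Below node A the resistance is R2 + (R3‖R_L) = 923.1 Ω, so V_A = 23.5 × 923.1/9103 = 2.383 V.
Then V_B = V_A × (R3‖R_L)/(R2 + R3‖R_L) = 2.383 × 803.1/923.1 = 2.07 V.

V ≈ 2.07 V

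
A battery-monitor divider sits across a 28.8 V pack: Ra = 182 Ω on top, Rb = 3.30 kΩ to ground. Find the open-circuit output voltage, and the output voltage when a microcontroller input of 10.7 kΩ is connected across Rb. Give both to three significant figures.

Open-circuit: V = 28.8 × 3300/(182 + 3300) = 27.3 V.
With the load, Rb becomes Rb‖R_L = 2522 Ω, so V = 28.8 × 2522/2704 = 26.9 V.

Unloaded: 27.3 V; loaded: 26.9 V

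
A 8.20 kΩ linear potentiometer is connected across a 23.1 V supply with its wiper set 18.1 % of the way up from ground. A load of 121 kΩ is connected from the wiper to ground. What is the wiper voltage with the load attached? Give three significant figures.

The wiper splits the pot into (1−α)R = 6.716 kΩ above and αR = 1.484 kΩ below.
Lower section ‖ load = 1.466 kΩ.
V_wiper = 23.1 × 1.466/(6.716 + 1.466) = 4.14 V.

V ≈ 4.14 V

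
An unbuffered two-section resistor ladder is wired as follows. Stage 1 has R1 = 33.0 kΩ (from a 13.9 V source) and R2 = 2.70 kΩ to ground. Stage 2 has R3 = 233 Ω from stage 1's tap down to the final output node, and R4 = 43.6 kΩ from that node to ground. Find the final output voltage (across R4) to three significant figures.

Stage 2 presents R3+R4 = 43830 Ω as a load on stage 1's tap.
Stage 1's lower leg becomes R2‖(R3+R4) = 2543 Ω, so V_mid = 13.9 × 2543/35540 = 0.9946 V.
Stage 2 is itself unloaded: V_out = V_mid × R4/(R3+R4) = 0.9946 × 43600/43830 = 0.989 V.

V_out ≈ 0.989 V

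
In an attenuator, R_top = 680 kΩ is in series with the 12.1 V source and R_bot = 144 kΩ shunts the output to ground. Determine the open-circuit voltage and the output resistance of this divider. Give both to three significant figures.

V_th is the open-circuit tap voltage: 12.1 × 144/(680 + 144) = 2.11 V.
With the supply zeroed, R_top and R_bot appear in parallel from the tap: R_th = R_top‖R_bot = (680 × 144)/824.0 = 119 kΩ.

V_th = 2.11 V, R_th = 119 kΩ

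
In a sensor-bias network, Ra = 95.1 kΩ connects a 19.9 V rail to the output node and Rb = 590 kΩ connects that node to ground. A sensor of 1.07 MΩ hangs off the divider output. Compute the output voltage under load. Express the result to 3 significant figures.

The load sits in parallel with Rb: Rb‖R_L = (590 × 1070) / (590 + 1070) = 380.3 kΩ.
V_out = 19.9 × 380.3 / (95.1 + 380.3) = 19.9 × 380.3/475.4 = 15.9 V.

V_out ≈ 15.9 V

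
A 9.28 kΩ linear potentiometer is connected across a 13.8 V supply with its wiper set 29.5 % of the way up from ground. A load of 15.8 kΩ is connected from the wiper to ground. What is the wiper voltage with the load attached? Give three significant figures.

V ≈ 3.63 V

The wiper splits the pot into (1−α)R = 6.542 kΩ above and αR = 2.738 kΩ below.
Lower section ‖ load = 2.333 kΩ.
V_wiper = 13.8 × 2.333/(6.542 + 2.333) = 3.63 V.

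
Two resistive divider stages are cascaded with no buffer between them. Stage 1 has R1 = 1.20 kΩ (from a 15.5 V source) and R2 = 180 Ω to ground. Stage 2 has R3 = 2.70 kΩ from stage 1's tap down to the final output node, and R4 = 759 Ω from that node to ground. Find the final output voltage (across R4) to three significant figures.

Stage 2 presents R3+R4 = 3459 Ω as a load on stage 1's tap.
Stage 1's lower leg becomes R2‖(R3+R4) = 171.1 Ω, so V_mid = 15.5 × 171.1/1371 = 1.934 V.
Stage 2 is itself unloaded: V_out = V_mid × R4/(R3+R4) = 1.934 × 759/3459 = 0.424 V.

V_out ≈ 0.424 V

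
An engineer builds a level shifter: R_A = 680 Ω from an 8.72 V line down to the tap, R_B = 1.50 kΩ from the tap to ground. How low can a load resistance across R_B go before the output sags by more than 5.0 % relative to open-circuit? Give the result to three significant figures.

Output resistance R_th = R_A‖R_B = (680 × 1500)/2180 = 467.9 Ω.
The fractional drop is R_th/(R_th + R_L); requiring this ≤ 0.0500 gives R_L ≥ R_th(1/0.0500 − 1) = 467.9 × 19.00 = 8.89 kΩ.

R_L(min) ≈ 8.89 kΩ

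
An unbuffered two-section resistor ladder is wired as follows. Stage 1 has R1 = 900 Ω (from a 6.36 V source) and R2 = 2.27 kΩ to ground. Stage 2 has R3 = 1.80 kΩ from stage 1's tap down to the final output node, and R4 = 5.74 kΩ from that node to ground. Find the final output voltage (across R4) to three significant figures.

V_out ≈ 3.19 V

Stage 2 presents R3+R4 = 7540 Ω as a load on stage 1's tap.
Stage 1's lower leg becomes R2‖(R3+R4) = 1745 Ω, so V_mid = 6.36 × 1745/2645 = 4.196 V.
Stage 2 is itself unloaded: V_out = V_mid × R4/(R3+R4) = 4.196 × 5740/7540 = 3.19 V.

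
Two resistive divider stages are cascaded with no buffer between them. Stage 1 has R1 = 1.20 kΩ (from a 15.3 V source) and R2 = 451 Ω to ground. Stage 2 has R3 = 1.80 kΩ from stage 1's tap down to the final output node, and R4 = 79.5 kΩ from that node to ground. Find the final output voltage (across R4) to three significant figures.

Stage 2 presents R3+R4 = 81300 Ω as a load on stage 1's tap.
Stage 1's lower leg becomes R2‖(R3+R4) = 448.5 Ω, so V_mid = 15.3 × 448.5/1649 = 4.163 V.
Stage 2 is itself unloaded: V_out = V_mid × R4/(R3+R4) = 4.163 × 79500/81300 = 4.07 V.

V_out ≈ 4.07 V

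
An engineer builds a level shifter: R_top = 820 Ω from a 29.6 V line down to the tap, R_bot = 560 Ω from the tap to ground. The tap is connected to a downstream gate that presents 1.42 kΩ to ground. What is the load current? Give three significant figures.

I_L ≈ 6.85 mA

R_bot‖R_L = 401.6 Ω; V_out = 29.6 × 401.6/1222 = 9.731 V.
I_L = V_out / R_L = 9.731 / 1.42 kΩ = 6.85 mA.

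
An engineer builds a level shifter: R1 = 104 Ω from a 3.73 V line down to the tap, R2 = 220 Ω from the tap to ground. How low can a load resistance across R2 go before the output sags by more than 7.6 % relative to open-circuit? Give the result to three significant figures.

Output resistance R_th = R1‖R2 = (104 × 220)/324.0 = 70.62 Ω.
The fractional drop is R_th/(R_th + R_L); requiring this ≤ 0.0760 gives R_L ≥ R_th(1/0.0760 − 1) = 70.62 × 12.16 = 859 Ω.

R_L(min) ≈ 859 Ω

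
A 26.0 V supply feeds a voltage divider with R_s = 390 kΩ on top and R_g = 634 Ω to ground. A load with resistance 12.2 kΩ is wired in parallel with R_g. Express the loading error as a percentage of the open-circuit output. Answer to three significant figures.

4.93 %

The divider's output (Thévenin) resistance is R_s‖R_g = 633.0 Ω.
Fractional drop under load = R_th/(R_th + R_L) = 633.0 / (633.0 + 12200) = 0.04932.
So the output falls by 4.93 %.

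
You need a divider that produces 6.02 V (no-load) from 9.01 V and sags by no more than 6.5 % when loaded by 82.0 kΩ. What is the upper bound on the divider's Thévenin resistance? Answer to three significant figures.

Loading drop = R_th/(R_th + R_L) ≤ 0.0650, so R_th ≤ R_L · ε/(1−ε) = 82.0 kΩ × 0.0650/0.9350 = 5.70 kΩ.
(Any R1, R2 with R2/(R1+R2) = 0.668 and R1‖R2 ≤ 5.70 kΩ will meet the spec.)

R_th ≤ 5.70 kΩ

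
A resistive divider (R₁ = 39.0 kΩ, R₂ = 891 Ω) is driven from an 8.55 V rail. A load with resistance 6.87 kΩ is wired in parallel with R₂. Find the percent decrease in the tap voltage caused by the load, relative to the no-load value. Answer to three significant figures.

Unloaded V = 8.55 × 891/39890 = 0.19097 V.
Loaded: R₂‖R_L = 788.7 Ω, giving V = 8.55 × 788.7/39790 = 0.16948 V.
Drop = (0.19097 − 0.16948) / 0.19097 = 11.3 %.

11.3 %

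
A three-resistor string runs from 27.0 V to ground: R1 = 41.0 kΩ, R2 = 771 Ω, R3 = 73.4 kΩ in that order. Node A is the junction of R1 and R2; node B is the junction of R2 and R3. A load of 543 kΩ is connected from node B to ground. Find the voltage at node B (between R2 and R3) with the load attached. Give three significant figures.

At node B, R3 is in parallel with the load: R3‖R_L = 64660 Ω.
Below node A the resistance is R2 + (R3‖R_L) = 65430 Ω, so V_A = 27.0 × 65430/106400 = 16.60 V.
Then V_B = V_A × (R3‖R_L)/(R2 + R3‖R_L) = 16.60 × 64660/65430 = 16.4 V.

V ≈ 16.4 V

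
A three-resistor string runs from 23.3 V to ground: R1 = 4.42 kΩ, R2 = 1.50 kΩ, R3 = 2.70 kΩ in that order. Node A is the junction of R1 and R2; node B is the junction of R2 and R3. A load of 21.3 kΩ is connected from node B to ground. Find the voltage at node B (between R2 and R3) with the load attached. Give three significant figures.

V ≈ 6.71 V

At node B, R3 is in parallel with the load: R3‖R_L = 2.396 kΩ.
Below node A the resistance is R2 + (R3‖R_L) = 3.896 kΩ, so V_A = 23.3 × 3.896/8.316 = 10.92 V.
Then V_B = V_A × (R3‖R_L)/(R2 + R3‖R_L) = 10.92 × 2.396/3.896 = 6.71 V.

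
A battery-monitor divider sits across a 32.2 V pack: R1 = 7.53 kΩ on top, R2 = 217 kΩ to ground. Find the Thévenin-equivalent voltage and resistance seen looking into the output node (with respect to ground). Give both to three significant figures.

V_th = 31.1 V, R_th = 7.28 kΩ

V_th is the open-circuit tap voltage: 32.2 × 217/(7.53 + 217) = 31.1 V.
With the supply zeroed, R1 and R2 appear in parallel from the tap: R_th = R1‖R2 = (7.53 × 217)/224.5 = 7.28 kΩ.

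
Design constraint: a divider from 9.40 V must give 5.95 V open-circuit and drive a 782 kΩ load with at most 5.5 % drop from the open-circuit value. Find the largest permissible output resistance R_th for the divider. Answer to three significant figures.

Loading drop = R_th/(R_th + R_L) ≤ 0.0550, so R_th ≤ R_L · ε/(1−ε) = 782 kΩ × 0.0550/0.9450 = 45.5 kΩ.
(Any R1, R2 with R2/(R1+R2) = 0.633 and R1‖R2 ≤ 45.5 kΩ will meet the spec.)

R_th ≤ 45.5 kΩ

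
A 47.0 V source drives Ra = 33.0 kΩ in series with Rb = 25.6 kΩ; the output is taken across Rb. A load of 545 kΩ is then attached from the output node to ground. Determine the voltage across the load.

The load sits in parallel with Rb: Rb‖R_L = (25.6 × 545) / (25.6 + 545) = 24.45 kΩ.
V_out = 47.0 × 24.45 / (33.0 + 24.45) = 47.0 × 24.45/57.45 = 20.0 V.

V_out ≈ 20.0 V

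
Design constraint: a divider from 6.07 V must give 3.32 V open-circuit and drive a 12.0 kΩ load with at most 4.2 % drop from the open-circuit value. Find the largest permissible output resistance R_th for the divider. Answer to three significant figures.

R_th ≤ 526 Ω

Loading drop = R_th/(R_th + R_L) ≤ 0.0420, so R_th ≤ R_L · ε/(1−ε) = 12.0 kΩ × 0.0420/0.9580 = 526 Ω.
(Any R1, R2 with R2/(R1+R2) = 0.547 and R1‖R2 ≤ 526 Ω will meet the spec.)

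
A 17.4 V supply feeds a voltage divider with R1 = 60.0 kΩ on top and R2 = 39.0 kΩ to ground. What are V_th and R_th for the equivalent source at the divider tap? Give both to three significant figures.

V_th = 6.85 V, R_th = 23.6 kΩ

V_th is the open-circuit tap voltage: 17.4 × 39.0/(60.0 + 39.0) = 6.85 V.
With the supply zeroed, R1 and R2 appear in parallel from the tap: R_th = R1‖R2 = (60.0 × 39.0)/99.00 = 23.6 kΩ.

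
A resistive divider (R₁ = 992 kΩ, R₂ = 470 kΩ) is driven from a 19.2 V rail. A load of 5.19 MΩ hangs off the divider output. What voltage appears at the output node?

V_out ≈ 5.82 V

The load sits in parallel with R₂: R₂‖R_L = (470 × 5190) / (470 + 5190) = 431.0 kΩ.
V_out = 19.2 × 431.0 / (992 + 431.0) = 19.2 × 431.0/1423 = 5.82 V.
(Unloaded it would have been 6.17 V.)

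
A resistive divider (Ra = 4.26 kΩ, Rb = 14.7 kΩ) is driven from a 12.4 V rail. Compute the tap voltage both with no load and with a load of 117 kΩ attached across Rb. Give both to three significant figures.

Unloaded: 9.61 V; loaded: 9.35 V

Open-circuit: V = 12.4 × 14.7/(4.26 + 14.7) = 9.61 V.
With the load, Rb becomes Rb‖R_L = 13.06 kΩ, so V = 12.4 × 13.06/17.32 = 9.35 V.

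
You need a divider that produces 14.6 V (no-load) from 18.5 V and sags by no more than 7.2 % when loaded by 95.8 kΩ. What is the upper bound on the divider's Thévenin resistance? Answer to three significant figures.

R_th ≤ 7.43 kΩ

Loading drop = R_th/(R_th + R_L) ≤ 0.0720, so R_th ≤ R_L · ε/(1−ε) = 95.8 kΩ × 0.0720/0.9280 = 7.43 kΩ.
(Any R1, R2 with R2/(R1+R2) = 0.789 and R1‖R2 ≤ 7.43 kΩ will meet the spec.)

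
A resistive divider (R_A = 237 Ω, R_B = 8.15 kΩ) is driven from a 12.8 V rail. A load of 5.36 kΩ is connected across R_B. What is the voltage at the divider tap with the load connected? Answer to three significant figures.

The load sits in parallel with R_B: R_B‖R_L = (8150 × 5360) / (8150 + 5360) = 3233 Ω.
V_out = 12.8 × 3233 / (237 + 3233) = 12.8 × 3233/3470 = 11.9 V.
(Unloaded it would have been 12.4 V.)

V_out ≈ 11.9 V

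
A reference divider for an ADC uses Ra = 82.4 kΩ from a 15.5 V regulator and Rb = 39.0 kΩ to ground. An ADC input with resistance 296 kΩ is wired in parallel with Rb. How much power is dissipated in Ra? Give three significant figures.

Total resistance from the source is Ra + (Rb‖R_L) = 116.9 kΩ, so I = 15.5/116.9 kΩ = 0.1326 mA.
P = I²·Ra = (0.1326 mA)² × 82.4 kΩ = 1.45 mW.

P ≈ 1.45 mW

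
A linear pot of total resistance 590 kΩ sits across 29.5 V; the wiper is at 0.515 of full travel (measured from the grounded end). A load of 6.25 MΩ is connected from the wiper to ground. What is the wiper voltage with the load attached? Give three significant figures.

V ≈ 14.8 V

The wiper splits the pot into (1−α)R = 286.1 kΩ above and αR = 303.9 kΩ below.
Lower section ‖ load = 289.8 kΩ.
V_wiper = 29.5 × 289.8/(286.1 + 289.8) = 14.8 V.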